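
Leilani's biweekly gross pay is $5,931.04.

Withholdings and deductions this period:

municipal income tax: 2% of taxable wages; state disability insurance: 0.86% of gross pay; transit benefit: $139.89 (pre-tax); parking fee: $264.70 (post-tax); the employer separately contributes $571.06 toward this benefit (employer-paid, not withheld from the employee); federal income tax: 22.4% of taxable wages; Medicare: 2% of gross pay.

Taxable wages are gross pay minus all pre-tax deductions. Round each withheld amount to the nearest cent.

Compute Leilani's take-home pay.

Transit benefit: $139.89
Taxable wages = $5,931.04 − $139.89 = $5,791.15
Federal income tax: $5,791.15 × 0.224 = $1,297.22
Municipal income tax: $5,791.15 × 0.02 = $115.82
Medicare: $5,931.04 × 0.02 = $118.62
State disability insurance: $5,931.04 × 0.0086 = $51.01
Parking fee: $264.70
(Employer's $571.06 toward parking fee is not withheld from the employee.)
Total deductions = $139.89 + $1,297.22 + $115.82 + $118.62 + $51.01 + $264.70 = $1,987.26
Net pay = $5,931.04 − $1,987.26 = $3,943.78

$3,943.78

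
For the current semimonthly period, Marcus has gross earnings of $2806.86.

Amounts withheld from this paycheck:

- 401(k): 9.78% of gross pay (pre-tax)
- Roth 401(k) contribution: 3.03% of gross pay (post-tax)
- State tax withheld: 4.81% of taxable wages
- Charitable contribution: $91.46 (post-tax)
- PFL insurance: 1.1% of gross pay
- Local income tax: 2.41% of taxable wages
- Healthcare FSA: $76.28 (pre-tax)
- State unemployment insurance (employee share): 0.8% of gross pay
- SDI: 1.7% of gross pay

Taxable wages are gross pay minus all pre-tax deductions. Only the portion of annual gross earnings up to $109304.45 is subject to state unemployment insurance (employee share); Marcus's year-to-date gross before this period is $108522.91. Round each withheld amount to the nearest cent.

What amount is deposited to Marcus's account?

$2017.38

401(k): $2806.86 × 0.0978 = $274.51
Healthcare FSA: $76.28
Pre-tax total = $274.51 + $76.28 = $350.79
Taxable wages = $2806.86 − $350.79 = $2456.07
Local income tax: $2456.07 × 0.0241 = $59.19
State tax withheld: $2456.07 × 0.0481 = $118.14
State unemployment insurance (employee share): only $109304.45 − $108522.91 = $781.54 of this check is subject → $781.54 × 0.008 = $6.25
PFL insurance: $2806.86 × 0.011 = $30.88
SDI: $2806.86 × 0.017 = $47.72
Roth 401(k) contribution: $2806.86 × 0.0303 = $85.05
Charitable contribution: $91.46
Total deductions = $274.51 + $76.28 + $59.19 + $118.14 + $6.25 + $30.88 + $47.72 + $85.05 + $91.46 = $789.48
Net pay = $2806.86 − $789.48 = $2017.38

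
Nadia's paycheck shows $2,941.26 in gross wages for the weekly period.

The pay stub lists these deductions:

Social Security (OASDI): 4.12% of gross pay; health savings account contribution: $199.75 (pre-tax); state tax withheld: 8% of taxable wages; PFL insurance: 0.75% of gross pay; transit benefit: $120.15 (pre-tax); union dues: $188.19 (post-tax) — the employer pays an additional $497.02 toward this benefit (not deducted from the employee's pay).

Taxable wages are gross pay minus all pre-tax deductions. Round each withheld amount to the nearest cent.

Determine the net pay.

$2,080.22

Health savings account contribution: $199.75
Transit benefit: $120.15
Pre-tax total = $199.75 + $120.15 = $319.90
Taxable wages = $2,941.26 − $319.90 = $2,621.36
State tax withheld: $2,621.36 × 0.08 = $209.71
Social Security (OASDI): $2,941.26 × 0.0412 = $121.18
PFL insurance: $2,941.26 × 0.0075 = $22.06
Union dues: $188.19
(Employer's $497.02 toward union dues is not withheld from the employee.)
Total deductions = $199.75 + $120.15 + $209.71 + $121.18 + $22.06 + $188.19 = $861.04
Net pay = $2,941.26 − $861.04 = $2,080.22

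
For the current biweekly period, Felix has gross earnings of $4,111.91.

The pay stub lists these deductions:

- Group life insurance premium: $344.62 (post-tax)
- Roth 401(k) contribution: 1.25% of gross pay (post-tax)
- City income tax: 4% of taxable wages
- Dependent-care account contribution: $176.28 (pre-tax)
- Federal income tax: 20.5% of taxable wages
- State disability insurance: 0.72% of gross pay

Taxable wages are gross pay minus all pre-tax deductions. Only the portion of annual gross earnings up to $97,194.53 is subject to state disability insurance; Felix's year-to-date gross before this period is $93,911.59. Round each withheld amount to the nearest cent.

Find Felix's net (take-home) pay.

$2,551.74

Dependent-care account contribution: $176.28
Taxable wages = $4,111.91 − $176.28 = $3,935.63
Federal income tax: $3,935.63 × 0.205 = $806.80
City income tax: $3,935.63 × 0.04 = $157.43
State disability insurance: only $97,194.53 − $93,911.59 = $3,282.94 of this check is subject → $3,282.94 × 0.0072 = $23.64
Roth 401(k) contribution: $4,111.91 × 0.0125 = $51.40
Group life insurance premium: $344.62
Total deductions = $176.28 + $806.80 + $157.43 + $23.64 + $51.40 + $344.62 = $1,560.17
Net pay = $4,111.91 − $1,560.17 = $2,551.74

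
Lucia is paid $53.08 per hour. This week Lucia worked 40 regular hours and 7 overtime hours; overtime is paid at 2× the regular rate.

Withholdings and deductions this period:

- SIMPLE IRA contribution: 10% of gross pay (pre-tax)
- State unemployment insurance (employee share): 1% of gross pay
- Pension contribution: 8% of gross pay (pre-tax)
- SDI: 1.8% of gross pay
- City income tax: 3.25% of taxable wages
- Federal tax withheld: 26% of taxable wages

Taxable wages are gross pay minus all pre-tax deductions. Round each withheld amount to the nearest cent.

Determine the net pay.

$1,582.64

Regular pay: 40 × $53.08 = $2,123.20
Overtime pay: 7 × $53.08 × 2 = $743.12
Gross pay = $2,123.20 + $743.12 = $2,866.32
Pension contribution: $2,866.32 × 0.08 = $229.31
SIMPLE IRA contribution: $2,866.32 × 0.1 = $286.63
Pre-tax total = $229.31 + $286.63 = $515.94
Taxable wages = $2,866.32 − $515.94 = $2,350.38
Federal tax withheld: $2,350.38 × 0.26 = $611.10
City income tax: $2,350.38 × 0.0325 = $76.39
SDI: $2,866.32 × 0.018 = $51.59
State unemployment insurance (employee share): $2,866.32 × 0.01 = $28.66
Total deductions = $229.31 + $286.63 + $611.10 + $76.39 + $51.59 + $28.66 = $1,283.68
Net pay = $2,866.32 − $1,283.68 = $1,582.64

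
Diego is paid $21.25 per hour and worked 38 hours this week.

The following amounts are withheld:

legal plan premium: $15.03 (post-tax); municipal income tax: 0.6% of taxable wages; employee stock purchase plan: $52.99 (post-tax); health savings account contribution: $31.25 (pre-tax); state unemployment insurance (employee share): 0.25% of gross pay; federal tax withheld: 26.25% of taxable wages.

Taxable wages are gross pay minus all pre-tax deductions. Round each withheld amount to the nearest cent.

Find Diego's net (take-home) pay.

Gross pay: 38 × $21.25 = $807.50
Health savings account contribution: $31.25
Taxable wages = $807.50 − $31.25 = $776.25
Federal tax withheld: $776.25 × 0.2625 = $203.77
Municipal income tax: $776.25 × 0.006 = $4.66
State unemployment insurance (employee share): $807.50 × 0.0025 = $2.02
Employee stock purchase plan: $52.99
Legal plan premium: $15.03
Total deductions = $31.25 + $203.77 + $4.66 + $2.02 + $52.99 + $15.03 = $309.72
Net pay = $807.50 − $309.72 = $497.78

$497.78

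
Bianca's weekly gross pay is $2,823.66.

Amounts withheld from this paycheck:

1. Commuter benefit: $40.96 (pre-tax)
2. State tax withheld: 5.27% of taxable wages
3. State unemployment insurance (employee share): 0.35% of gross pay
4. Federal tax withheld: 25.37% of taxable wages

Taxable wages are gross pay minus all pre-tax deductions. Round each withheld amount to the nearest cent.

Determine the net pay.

$1,920.20

Commuter benefit: $40.96
Taxable wages = $2,823.66 − $40.96 = $2,782.70
State tax withheld: $2,782.70 × 0.0527 = $146.65
Federal tax withheld: $2,782.70 × 0.2537 = $705.97
State unemployment insurance (employee share): $2,823.66 × 0.0035 = $9.88
Total deductions = $40.96 + $146.65 + $705.97 + $9.88 = $903.46
Net pay = $2,823.66 − $903.46 = $1,920.20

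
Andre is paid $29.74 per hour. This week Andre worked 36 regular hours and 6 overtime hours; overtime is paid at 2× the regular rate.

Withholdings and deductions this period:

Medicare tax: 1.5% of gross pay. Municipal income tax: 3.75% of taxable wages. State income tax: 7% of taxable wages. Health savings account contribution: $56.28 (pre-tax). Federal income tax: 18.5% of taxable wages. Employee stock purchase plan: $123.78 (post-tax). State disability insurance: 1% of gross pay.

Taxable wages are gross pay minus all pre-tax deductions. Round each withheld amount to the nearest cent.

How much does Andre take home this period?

$810.68

Regular pay: 36 × $29.74 = $1,070.64
Overtime pay: 6 × $29.74 × 2 = $356.88
Gross pay = $1,070.64 + $356.88 = $1,427.52
Health savings account contribution: $56.28
Taxable wages = $1,427.52 − $56.28 = $1,371.24
Municipal income tax: $1,371.24 × 0.0375 = $51.42
State income tax: $1,371.24 × 0.07 = $95.99
Federal income tax: $1,371.24 × 0.185 = $253.68
State disability insurance: $1,427.52 × 0.01 = $14.28
Medicare tax: $1,427.52 × 0.015 = $21.41
Employee stock purchase plan: $123.78
Total deductions = $56.28 + $51.42 + $95.99 + $253.68 + $14.28 + $21.41 + $123.78 = $616.84
Net pay = $1,427.52 − $616.84 = $810.68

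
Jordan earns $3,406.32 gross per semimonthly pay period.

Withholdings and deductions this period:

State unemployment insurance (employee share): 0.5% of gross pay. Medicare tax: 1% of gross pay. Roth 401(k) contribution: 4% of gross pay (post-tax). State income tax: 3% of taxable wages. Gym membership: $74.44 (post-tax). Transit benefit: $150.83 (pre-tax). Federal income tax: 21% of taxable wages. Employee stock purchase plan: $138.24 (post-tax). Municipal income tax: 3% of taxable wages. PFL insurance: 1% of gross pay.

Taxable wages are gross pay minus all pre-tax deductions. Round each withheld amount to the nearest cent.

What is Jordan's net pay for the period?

$1,942.44

Transit benefit: $150.83
Taxable wages = $3,406.32 − $150.83 = $3,255.49
Federal income tax: $3,255.49 × 0.21 = $683.65
Municipal income tax: $3,255.49 × 0.03 = $97.66
State income tax: $3,255.49 × 0.03 = $97.66
State unemployment insurance (employee share): $3,406.32 × 0.005 = $17.03
Medicare tax: $3,406.32 × 0.01 = $34.06
PFL insurance: $3,406.32 × 0.01 = $34.06
Roth 401(k) contribution: $3,406.32 × 0.04 = $136.25
Gym membership: $74.44
Employee stock purchase plan: $138.24
Total deductions = $150.83 + $683.65 + $97.66 + $97.66 + $17.03 + $34.06 + $34.06 + $136.25 + $74.44 + $138.24 = $1,463.88
Net pay = $3,406.32 − $1,463.88 = $1,942.44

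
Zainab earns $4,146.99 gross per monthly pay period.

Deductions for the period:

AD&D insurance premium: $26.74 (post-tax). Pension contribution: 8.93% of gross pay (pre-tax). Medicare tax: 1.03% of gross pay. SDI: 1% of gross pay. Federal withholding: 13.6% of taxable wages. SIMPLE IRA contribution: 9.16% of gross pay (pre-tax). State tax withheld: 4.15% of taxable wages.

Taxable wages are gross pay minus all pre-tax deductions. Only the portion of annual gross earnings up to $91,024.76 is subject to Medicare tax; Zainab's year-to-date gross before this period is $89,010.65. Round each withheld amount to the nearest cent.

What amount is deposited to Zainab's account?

$2,704.91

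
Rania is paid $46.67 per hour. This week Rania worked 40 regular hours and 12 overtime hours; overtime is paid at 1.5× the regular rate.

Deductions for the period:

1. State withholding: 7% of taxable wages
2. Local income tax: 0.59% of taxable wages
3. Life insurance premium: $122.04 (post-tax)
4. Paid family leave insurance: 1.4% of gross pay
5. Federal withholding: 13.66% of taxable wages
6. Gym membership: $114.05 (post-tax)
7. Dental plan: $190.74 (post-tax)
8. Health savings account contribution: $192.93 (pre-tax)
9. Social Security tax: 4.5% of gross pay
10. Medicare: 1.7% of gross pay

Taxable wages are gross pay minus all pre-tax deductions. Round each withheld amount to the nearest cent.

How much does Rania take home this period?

$1347.16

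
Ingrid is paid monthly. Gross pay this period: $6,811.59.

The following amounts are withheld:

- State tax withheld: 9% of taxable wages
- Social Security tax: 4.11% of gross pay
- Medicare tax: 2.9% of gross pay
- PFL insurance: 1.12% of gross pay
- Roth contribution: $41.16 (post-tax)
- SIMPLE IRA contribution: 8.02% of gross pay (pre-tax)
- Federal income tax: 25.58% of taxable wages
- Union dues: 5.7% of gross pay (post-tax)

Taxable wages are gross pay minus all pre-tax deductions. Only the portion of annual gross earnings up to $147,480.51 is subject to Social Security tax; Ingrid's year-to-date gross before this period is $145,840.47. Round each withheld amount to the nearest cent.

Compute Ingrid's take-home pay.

$3,328.10

SIMPLE IRA contribution: $6,811.59 × 0.0802 = $546.29
Taxable wages = $6,811.59 − $546.29 = $6,265.30
State tax withheld: $6,265.30 × 0.09 = $563.88
Federal income tax: $6,265.30 × 0.2558 = $1,602.66
PFL insurance: $6,811.59 × 0.0112 = $76.29
Social Security tax: only $147,480.51 − $145,840.47 = $1,640.04 of this check is subject → $1,640.04 × 0.0411 = $67.41
Medicare tax: $6,811.59 × 0.029 = $197.54
Roth contribution: $41.16
Union dues: $6,811.59 × 0.057 = $388.26
Total deductions = $546.29 + $563.88 + $1,602.66 + $76.29 + $67.41 + $197.54 + $41.16 + $388.26 = $3,483.49
Net pay = $6,811.59 − $3,483.49 = $3,328.10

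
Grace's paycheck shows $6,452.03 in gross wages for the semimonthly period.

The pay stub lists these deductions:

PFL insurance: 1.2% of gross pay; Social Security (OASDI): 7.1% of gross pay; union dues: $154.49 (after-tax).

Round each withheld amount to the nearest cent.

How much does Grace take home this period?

$5,762.03

Social Security (OASDI): $6,452.03 × 0.071 = $458.09
PFL insurance: $6,452.03 × 0.012 = $77.42
Union dues: $154.49
Total deductions = $458.09 + $77.42 + $154.49 = $690.00
Net pay = $6,452.03 − $690.00 = $5,762.03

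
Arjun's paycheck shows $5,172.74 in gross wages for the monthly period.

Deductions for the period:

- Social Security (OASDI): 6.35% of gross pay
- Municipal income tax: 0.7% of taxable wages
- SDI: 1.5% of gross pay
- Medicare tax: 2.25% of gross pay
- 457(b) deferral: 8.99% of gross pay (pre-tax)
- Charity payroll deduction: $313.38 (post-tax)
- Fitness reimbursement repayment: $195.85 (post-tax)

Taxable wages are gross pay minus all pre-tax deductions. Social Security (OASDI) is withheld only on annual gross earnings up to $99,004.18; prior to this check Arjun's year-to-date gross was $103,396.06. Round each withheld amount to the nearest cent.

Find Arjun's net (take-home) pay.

$3,971.55

457(b) deferral: $5,172.74 × 0.0899 = $465.03
Taxable wages = $5,172.74 − $465.03 = $4,707.71
Municipal income tax: $4,707.71 × 0.007 = $32.95
SDI: $5,172.74 × 0.015 = $77.59
Medicare tax: $5,172.74 × 0.0225 = $116.39
Social Security (OASDI): annual cap $99,004.18 already reached (YTD $103,396.06), so $0.00
Charity payroll deduction: $313.38
Fitness reimbursement repayment: $195.85
Total deductions = $465.03 + $32.95 + $77.59 + $116.39 + $0.00 + $313.38 + $195.85 = $1,201.19
Net pay = $5,172.74 − $1,201.19 = $3,971.55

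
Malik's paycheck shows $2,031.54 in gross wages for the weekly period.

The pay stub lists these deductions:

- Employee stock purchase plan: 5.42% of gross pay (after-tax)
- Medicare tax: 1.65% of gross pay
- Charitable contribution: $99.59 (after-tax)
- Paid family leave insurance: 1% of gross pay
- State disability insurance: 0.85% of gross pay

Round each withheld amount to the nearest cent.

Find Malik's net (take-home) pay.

Medicare tax: $2,031.54 × 0.0165 = $33.52
State disability insurance: $2,031.54 × 0.0085 = $17.27
Paid family leave insurance: $2,031.54 × 0.01 = $20.32
Employee stock purchase plan: $2,031.54 × 0.0542 = $110.11
Charitable contribution: $99.59
Total deductions = $33.52 + $17.27 + $20.32 + $110.11 + $99.59 = $280.81
Net pay = $2,031.54 − $280.81 = $1,750.73

$1,750.73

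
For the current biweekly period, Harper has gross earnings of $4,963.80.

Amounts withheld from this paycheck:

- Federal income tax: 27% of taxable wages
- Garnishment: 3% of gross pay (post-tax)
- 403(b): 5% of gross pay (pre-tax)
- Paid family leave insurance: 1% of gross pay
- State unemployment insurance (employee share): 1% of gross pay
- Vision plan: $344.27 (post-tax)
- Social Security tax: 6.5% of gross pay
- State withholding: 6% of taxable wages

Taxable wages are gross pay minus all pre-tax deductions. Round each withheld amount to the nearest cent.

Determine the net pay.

$2,244.35

403(b): $4,963.80 × 0.05 = $248.19
Taxable wages = $4,963.80 − $248.19 = $4,715.61
State withholding: $4,715.61 × 0.06 = $282.94
Federal income tax: $4,715.61 × 0.27 = $1,273.21
Paid family leave insurance: $4,963.80 × 0.01 = $49.64
State unemployment insurance (employee share): $4,963.80 × 0.01 = $49.64
Social Security tax: $4,963.80 × 0.065 = $322.65
Garnishment: $4,963.80 × 0.03 = $148.91
Vision plan: $344.27
Total deductions = $248.19 + $282.94 + $1,273.21 + $49.64 + $49.64 + $322.65 + $148.91 + $344.27 = $2,719.45
Net pay = $4,963.80 − $2,719.45 = $2,244.35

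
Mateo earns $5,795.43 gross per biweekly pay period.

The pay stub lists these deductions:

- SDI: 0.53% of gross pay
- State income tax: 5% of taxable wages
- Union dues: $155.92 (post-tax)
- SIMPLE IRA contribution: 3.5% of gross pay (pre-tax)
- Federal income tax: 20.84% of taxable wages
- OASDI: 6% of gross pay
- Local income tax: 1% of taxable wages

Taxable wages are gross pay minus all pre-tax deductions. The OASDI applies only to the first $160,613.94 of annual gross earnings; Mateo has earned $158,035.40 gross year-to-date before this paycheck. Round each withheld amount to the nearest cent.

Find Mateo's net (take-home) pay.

SIMPLE IRA contribution: $5,795.43 × 0.035 = $202.84
Taxable wages = $5,795.43 − $202.84 = $5,592.59
Local income tax: $5,592.59 × 0.01 = $55.93
State income tax: $5,592.59 × 0.05 = $279.63
Federal income tax: $5,592.59 × 0.2084 = $1,165.50
OASDI: only $160,613.94 − $158,035.40 = $2,578.54 of this check is subject → $2,578.54 × 0.06 = $154.71
SDI: $5,795.43 × 0.0053 = $30.72
Union dues: $155.92
Total deductions = $202.84 + $55.93 + $279.63 + $1,165.50 + $154.71 + $30.72 + $155.92 = $2,045.25
Net pay = $5,795.43 − $2,045.25 = $3,750.18

$3,750.18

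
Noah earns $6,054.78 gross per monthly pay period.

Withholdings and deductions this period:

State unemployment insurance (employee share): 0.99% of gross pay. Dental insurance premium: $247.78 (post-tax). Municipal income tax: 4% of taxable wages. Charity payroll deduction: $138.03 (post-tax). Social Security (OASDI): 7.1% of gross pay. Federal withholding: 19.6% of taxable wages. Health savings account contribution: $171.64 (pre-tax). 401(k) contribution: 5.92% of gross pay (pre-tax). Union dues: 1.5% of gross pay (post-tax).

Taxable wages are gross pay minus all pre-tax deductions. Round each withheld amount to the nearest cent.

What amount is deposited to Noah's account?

$3,254.41

Health savings account contribution: $171.64
401(k) contribution: $6,054.78 × 0.0592 = $358.44
Pre-tax total = $171.64 + $358.44 = $530.08
Taxable wages = $6,054.78 − $530.08 = $5,524.70
Municipal income tax: $5,524.70 × 0.04 = $220.99
Federal withholding: $5,524.70 × 0.196 = $1,082.84
State unemployment insurance (employee share): $6,054.78 × 0.0099 = $59.94
Social Security (OASDI): $6,054.78 × 0.071 = $429.89
Union dues: $6,054.78 × 0.015 = $90.82
Charity payroll deduction: $138.03
Dental insurance premium: $247.78
Total deductions = $171.64 + $358.44 + $220.99 + $1,082.84 + $59.94 + $429.89 + $90.82 + $138.03 + $247.78 = $2,800.37
Net pay = $6,054.78 − $2,800.37 = $3,254.41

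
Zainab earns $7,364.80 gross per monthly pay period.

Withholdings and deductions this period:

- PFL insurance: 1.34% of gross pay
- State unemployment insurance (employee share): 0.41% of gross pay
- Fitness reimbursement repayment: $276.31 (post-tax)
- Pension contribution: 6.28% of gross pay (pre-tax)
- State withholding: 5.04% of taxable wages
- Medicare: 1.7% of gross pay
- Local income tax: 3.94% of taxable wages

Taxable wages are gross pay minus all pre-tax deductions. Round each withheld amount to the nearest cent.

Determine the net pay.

$5,752.06

Pension contribution: $7,364.80 × 0.0628 = $462.51
Taxable wages = $7,364.80 − $462.51 = $6,902.29
State withholding: $6,902.29 × 0.0504 = $347.88
Local income tax: $6,902.29 × 0.0394 = $271.95
PFL insurance: $7,364.80 × 0.0134 = $98.69
Medicare: $7,364.80 × 0.017 = $125.20
State unemployment insurance (employee share): $7,364.80 × 0.0041 = $30.20
Fitness reimbursement repayment: $276.31
Total deductions = $462.51 + $347.88 + $271.95 + $98.69 + $125.20 + $30.20 + $276.31 = $1,612.74
Net pay = $7,364.80 − $1,612.74 = $5,752.06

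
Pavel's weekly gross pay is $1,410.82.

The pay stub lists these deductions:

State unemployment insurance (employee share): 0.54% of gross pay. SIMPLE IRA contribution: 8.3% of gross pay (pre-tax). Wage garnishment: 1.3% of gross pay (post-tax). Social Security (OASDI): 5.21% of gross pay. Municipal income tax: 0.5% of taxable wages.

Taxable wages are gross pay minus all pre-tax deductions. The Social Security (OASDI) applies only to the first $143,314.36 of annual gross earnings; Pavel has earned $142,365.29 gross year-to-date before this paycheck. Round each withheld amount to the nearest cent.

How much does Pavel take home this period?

$1,211.84

SIMPLE IRA contribution: $1,410.82 × 0.083 = $117.10
Taxable wages = $1,410.82 − $117.10 = $1,293.72
Municipal income tax: $1,293.72 × 0.005 = $6.47
State unemployment insurance (employee share): $1,410.82 × 0.0054 = $7.62
Social Security (OASDI): only $143,314.36 − $142,365.29 = $949.07 of this check is subject → $949.07 × 0.0521 = $49.45
Wage garnishment: $1,410.82 × 0.013 = $18.34
Total deductions = $117.10 + $6.47 + $7.62 + $49.45 + $18.34 = $198.98
Net pay = $1,410.82 − $198.98 = $1,211.84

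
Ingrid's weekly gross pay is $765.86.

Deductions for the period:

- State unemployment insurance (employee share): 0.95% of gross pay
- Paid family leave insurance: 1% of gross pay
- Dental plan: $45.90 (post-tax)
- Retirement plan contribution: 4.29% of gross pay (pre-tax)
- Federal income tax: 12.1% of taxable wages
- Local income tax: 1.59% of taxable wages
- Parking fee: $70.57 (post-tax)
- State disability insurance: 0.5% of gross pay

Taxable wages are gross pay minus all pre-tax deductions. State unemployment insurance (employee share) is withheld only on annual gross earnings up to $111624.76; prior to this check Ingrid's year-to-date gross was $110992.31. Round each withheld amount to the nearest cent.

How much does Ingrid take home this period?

$498.69

Retirement plan contribution: $765.86 × 0.0429 = $32.86
Taxable wages = $765.86 − $32.86 = $733.00
Local income tax: $733.00 × 0.0159 = $11.65
Federal income tax: $733.00 × 0.121 = $88.69
State disability insurance: $765.86 × 0.005 = $3.83
Paid family leave insurance: $765.86 × 0.01 = $7.66
State unemployment insurance (employee share): only $111624.76 − $110992.31 = $632.45 of this check is subject → $632.45 × 0.0095 = $6.01
Dental plan: $45.90
Parking fee: $70.57
Total deductions = $32.86 + $11.65 + $88.69 + $3.83 + $7.66 + $6.01 + $45.90 + $70.57 = $267.17
Net pay = $765.86 − $267.17 = $498.69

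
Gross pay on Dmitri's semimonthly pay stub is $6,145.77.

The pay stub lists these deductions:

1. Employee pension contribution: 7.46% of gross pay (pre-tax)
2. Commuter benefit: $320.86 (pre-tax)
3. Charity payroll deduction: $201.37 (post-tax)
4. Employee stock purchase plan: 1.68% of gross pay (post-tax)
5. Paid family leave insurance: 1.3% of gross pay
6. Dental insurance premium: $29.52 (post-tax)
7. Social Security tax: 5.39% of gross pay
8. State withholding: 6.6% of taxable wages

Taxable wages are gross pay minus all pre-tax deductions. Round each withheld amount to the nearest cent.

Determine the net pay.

$4,266.95

Commuter benefit: $320.86
Employee pension contribution: $6,145.77 × 0.0746 = $458.47
Pre-tax total = $320.86 + $458.47 = $779.33
Taxable wages = $6,145.77 − $779.33 = $5,366.44
State withholding: $5,366.44 × 0.066 = $354.19
Social Security tax: $6,145.77 × 0.0539 = $331.26
Paid family leave insurance: $6,145.77 × 0.013 = $79.90
Dental insurance premium: $29.52
Employee stock purchase plan: $6,145.77 × 0.0168 = $103.25
Charity payroll deduction: $201.37
Total deductions = $320.86 + $458.47 + $354.19 + $331.26 + $79.90 + $29.52 + $103.25 + $201.37 = $1,878.82
Net pay = $6,145.77 − $1,878.82 = $4,266.95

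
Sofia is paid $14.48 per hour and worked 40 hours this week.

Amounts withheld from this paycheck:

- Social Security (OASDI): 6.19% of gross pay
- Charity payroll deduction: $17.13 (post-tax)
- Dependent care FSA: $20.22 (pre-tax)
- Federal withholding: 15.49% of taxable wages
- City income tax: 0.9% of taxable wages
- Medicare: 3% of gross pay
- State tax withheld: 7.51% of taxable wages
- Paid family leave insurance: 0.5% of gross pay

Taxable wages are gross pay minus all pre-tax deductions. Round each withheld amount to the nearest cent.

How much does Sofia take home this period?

Gross pay: 40 × $14.48 = $579.20
Dependent care FSA: $20.22
Taxable wages = $579.20 − $20.22 = $558.98
City income tax: $558.98 × 0.009 = $5.03
State tax withheld: $558.98 × 0.0751 = $41.98
Federal withholding: $558.98 × 0.1549 = $86.59
Social Security (OASDI): $579.20 × 0.0619 = $35.85
Medicare: $579.20 × 0.03 = $17.38
Paid family leave insurance: $579.20 × 0.005 = $2.90
Charity payroll deduction: $17.13
Total deductions = $20.22 + $5.03 + $41.98 + $86.59 + $35.85 + $17.38 + $2.90 + $17.13 = $227.08
Net pay = $579.20 − $227.08 = $352.12

$352.12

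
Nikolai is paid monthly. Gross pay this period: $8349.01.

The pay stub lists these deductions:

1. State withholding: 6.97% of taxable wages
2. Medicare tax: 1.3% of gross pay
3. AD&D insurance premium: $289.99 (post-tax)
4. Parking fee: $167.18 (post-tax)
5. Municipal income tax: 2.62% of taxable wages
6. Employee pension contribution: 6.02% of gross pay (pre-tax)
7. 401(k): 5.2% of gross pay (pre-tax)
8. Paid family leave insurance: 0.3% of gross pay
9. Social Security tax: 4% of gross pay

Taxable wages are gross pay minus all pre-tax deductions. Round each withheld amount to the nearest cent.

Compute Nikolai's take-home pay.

$5776.70

401(k): $8349.01 × 0.052 = $434.15
Employee pension contribution: $8349.01 × 0.0602 = $502.61
Pre-tax total = $434.15 + $502.61 = $936.76
Taxable wages = $8349.01 − $936.76 = $7412.25
Municipal income tax: $7412.25 × 0.0262 = $194.20
State withholding: $7412.25 × 0.0697 = $516.63
Medicare tax: $8349.01 × 0.013 = $108.54
Social Security tax: $8349.01 × 0.04 = $333.96
Paid family leave insurance: $8349.01 × 0.003 = $25.05
AD&D insurance premium: $289.99
Parking fee: $167.18
Total deductions = $434.15 + $502.61 + $194.20 + $516.63 + $108.54 + $333.96 + $25.05 + $289.99 + $167.18 = $2572.31
Net pay = $8349.01 − $2572.31 = $5776.70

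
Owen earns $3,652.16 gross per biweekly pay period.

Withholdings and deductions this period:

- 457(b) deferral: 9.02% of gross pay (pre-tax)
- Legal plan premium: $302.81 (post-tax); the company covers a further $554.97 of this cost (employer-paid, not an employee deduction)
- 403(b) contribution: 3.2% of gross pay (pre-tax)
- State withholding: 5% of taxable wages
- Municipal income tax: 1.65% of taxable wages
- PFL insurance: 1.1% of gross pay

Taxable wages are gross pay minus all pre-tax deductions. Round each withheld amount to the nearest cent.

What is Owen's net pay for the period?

$2,649.70

457(b) deferral: $3,652.16 × 0.0902 = $329.42
403(b) contribution: $3,652.16 × 0.032 = $116.87
Pre-tax total = $329.42 + $116.87 = $446.29
Taxable wages = $3,652.16 − $446.29 = $3,205.87
Municipal income tax: $3,205.87 × 0.0165 = $52.90
State withholding: $3,205.87 × 0.05 = $160.29
PFL insurance: $3,652.16 × 0.011 = $40.17
Legal plan premium: $302.81
(Employer's $554.97 toward legal plan premium is not withheld from the employee.)
Total deductions = $329.42 + $116.87 + $52.90 + $160.29 + $40.17 + $302.81 = $1,002.46
Net pay = $3,652.16 − $1,002.46 = $2,649.70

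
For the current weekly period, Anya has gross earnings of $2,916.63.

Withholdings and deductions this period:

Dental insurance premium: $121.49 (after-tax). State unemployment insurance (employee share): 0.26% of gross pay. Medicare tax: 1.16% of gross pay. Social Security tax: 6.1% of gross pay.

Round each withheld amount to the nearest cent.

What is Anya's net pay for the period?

State unemployment insurance (employee share): $2,916.63 × 0.0026 = $7.58
Medicare tax: $2,916.63 × 0.0116 = $33.83
Social Security tax: $2,916.63 × 0.061 = $177.91
Dental insurance premium: $121.49
Total deductions = $7.58 + $33.83 + $177.91 + $121.49 = $340.81
Net pay = $2,916.63 − $340.81 = $2,575.82

$2,575.82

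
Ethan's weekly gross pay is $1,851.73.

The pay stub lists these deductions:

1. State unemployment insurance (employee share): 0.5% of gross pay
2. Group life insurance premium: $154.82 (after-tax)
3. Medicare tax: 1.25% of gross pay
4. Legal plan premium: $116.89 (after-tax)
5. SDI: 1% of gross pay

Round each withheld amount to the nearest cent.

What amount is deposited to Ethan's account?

Medicare tax: $1,851.73 × 0.0125 = $23.15
SDI: $1,851.73 × 0.01 = $18.52
State unemployment insurance (employee share): $1,851.73 × 0.005 = $9.26
Group life insurance premium: $154.82
Legal plan premium: $116.89
Total deductions = $23.15 + $18.52 + $9.26 + $154.82 + $116.89 = $322.64
Net pay = $1,851.73 − $322.64 = $1,529.09

$1,529.09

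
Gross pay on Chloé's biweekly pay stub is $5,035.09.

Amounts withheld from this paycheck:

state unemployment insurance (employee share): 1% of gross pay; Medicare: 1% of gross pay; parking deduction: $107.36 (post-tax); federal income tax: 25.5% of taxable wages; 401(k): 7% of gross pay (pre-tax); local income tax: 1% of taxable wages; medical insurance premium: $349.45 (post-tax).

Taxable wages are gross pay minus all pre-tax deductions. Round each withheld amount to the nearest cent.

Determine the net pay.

401(k): $5,035.09 × 0.07 = $352.46
Taxable wages = $5,035.09 − $352.46 = $4,682.63
Federal income tax: $4,682.63 × 0.255 = $1,194.07
Local income tax: $4,682.63 × 0.01 = $46.83
State unemployment insurance (employee share): $5,035.09 × 0.01 = $50.35
Medicare: $5,035.09 × 0.01 = $50.35
Parking deduction: $107.36
Medical insurance premium: $349.45
Total deductions = $352.46 + $1,194.07 + $46.83 + $50.35 + $50.35 + $107.36 + $349.45 = $2,150.87
Net pay = $5,035.09 − $2,150.87 = $2,884.22

$2,884.22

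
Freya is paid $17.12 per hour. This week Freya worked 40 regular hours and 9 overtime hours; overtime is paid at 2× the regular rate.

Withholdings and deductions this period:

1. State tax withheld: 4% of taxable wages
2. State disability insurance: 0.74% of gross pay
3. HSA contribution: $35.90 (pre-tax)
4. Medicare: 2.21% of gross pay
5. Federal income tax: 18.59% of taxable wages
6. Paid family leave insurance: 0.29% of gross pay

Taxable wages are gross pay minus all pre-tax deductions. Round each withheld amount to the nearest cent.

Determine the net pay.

$708.69

Regular pay: 40 × $17.12 = $684.80
Overtime pay: 9 × $17.12 × 2 = $308.16
Gross pay = $684.80 + $308.16 = $992.96
HSA contribution: $35.90
Taxable wages = $992.96 − $35.90 = $957.06
State tax withheld: $957.06 × 0.04 = $38.28
Federal income tax: $957.06 × 0.1859 = $177.92
Paid family leave insurance: $992.96 × 0.0029 = $2.88
State disability insurance: $992.96 × 0.0074 = $7.35
Medicare: $992.96 × 0.0221 = $21.94
Total deductions = $35.90 + $38.28 + $177.92 + $2.88 + $7.35 + $21.94 = $284.27
Net pay = $992.96 − $284.27 = $708.69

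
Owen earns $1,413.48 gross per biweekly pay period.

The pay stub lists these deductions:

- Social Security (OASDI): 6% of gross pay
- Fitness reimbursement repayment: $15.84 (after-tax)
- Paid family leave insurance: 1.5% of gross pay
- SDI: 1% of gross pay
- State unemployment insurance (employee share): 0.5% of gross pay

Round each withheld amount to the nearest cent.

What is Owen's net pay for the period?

Paid family leave insurance: $1,413.48 × 0.015 = $21.20
SDI: $1,413.48 × 0.01 = $14.13
Social Security (OASDI): $1,413.48 × 0.06 = $84.81
State unemployment insurance (employee share): $1,413.48 × 0.005 = $7.07
Fitness reimbursement repayment: $15.84
Total deductions = $21.20 + $14.13 + $84.81 + $7.07 + $15.84 = $143.05
Net pay = $1,413.48 − $143.05 = $1,270.43

$1,270.43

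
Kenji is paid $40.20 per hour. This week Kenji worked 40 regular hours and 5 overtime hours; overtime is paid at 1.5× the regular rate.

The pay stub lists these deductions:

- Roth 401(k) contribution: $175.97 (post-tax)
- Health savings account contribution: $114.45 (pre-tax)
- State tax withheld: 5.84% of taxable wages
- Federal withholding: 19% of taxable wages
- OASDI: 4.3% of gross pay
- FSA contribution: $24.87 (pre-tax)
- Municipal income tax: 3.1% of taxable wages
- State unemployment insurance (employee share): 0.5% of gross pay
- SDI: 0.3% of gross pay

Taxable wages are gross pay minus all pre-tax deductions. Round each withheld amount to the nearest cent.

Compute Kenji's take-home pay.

Regular pay: 40 × $40.20 = $1608.00
Overtime pay: 5 × $40.20 × 1.5 = $301.50
Gross pay = $1608.00 + $301.50 = $1909.50
FSA contribution: $24.87
Health savings account contribution: $114.45
Pre-tax total = $24.87 + $114.45 = $139.32
Taxable wages = $1909.50 − $139.32 = $1770.18
Federal withholding: $1770.18 × 0.19 = $336.33
Municipal income tax: $1770.18 × 0.031 = $54.88
State tax withheld: $1770.18 × 0.0584 = $103.38
State unemployment insurance (employee share): $1909.50 × 0.005 = $9.55
OASDI: $1909.50 × 0.043 = $82.11
SDI: $1909.50 × 0.003 = $5.73
Roth 401(k) contribution: $175.97
Total deductions = $24.87 + $114.45 + $336.33 + $54.88 + $103.38 + $9.55 + $82.11 + $5.73 + $175.97 = $907.27
Net pay = $1909.50 − $907.27 = $1002.23

$1002.23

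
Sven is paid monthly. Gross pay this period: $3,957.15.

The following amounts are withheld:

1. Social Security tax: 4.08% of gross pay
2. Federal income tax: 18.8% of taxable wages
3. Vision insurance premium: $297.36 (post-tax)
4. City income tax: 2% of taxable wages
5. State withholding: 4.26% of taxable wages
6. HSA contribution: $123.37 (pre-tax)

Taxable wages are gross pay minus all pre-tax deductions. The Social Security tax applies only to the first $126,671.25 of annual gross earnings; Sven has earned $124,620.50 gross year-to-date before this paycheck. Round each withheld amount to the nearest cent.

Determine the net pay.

HSA contribution: $123.37
Taxable wages = $3,957.15 − $123.37 = $3,833.78
State withholding: $3,833.78 × 0.0426 = $163.32
Federal income tax: $3,833.78 × 0.188 = $720.75
City income tax: $3,833.78 × 0.02 = $76.68
Social Security tax: only $126,671.25 − $124,620.50 = $2,050.75 of this check is subject → $2,050.75 × 0.0408 = $83.67
Vision insurance premium: $297.36
Total deductions = $123.37 + $163.32 + $720.75 + $76.68 + $83.67 + $297.36 = $1,465.15
Net pay = $3,957.15 − $1,465.15 = $2,492.00

$2,492.00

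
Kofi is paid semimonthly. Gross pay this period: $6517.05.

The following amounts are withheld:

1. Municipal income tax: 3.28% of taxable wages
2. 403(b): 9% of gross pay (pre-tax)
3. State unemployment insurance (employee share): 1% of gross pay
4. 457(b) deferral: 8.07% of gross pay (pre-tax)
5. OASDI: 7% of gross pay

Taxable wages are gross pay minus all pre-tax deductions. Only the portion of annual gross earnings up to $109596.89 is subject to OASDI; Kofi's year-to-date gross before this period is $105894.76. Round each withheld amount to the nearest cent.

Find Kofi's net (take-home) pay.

403(b): $6517.05 × 0.09 = $586.53
457(b) deferral: $6517.05 × 0.0807 = $525.93
Pre-tax total = $586.53 + $525.93 = $1112.46
Taxable wages = $6517.05 − $1112.46 = $5404.59
Municipal income tax: $5404.59 × 0.0328 = $177.27
State unemployment insurance (employee share): $6517.05 × 0.01 = $65.17
OASDI: only $109596.89 − $105894.76 = $3702.13 of this check is subject → $3702.13 × 0.07 = $259.15
Total deductions = $586.53 + $525.93 + $177.27 + $65.17 + $259.15 = $1614.05
Net pay = $6517.05 − $1614.05 = $4903.00

$4903.00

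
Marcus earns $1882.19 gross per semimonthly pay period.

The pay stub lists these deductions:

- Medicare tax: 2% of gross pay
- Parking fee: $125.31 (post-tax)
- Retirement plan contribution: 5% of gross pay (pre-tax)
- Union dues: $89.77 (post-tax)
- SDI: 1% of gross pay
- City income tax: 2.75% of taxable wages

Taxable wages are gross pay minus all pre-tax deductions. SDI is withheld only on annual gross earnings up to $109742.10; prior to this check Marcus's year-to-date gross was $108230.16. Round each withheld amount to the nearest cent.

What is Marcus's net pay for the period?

Retirement plan contribution: $1882.19 × 0.05 = $94.11
Taxable wages = $1882.19 − $94.11 = $1788.08
City income tax: $1788.08 × 0.0275 = $49.17
Medicare tax: $1882.19 × 0.02 = $37.64
SDI: only $109742.10 − $108230.16 = $1511.94 of this check is subject → $1511.94 × 0.01 = $15.12
Parking fee: $125.31
Union dues: $89.77
Total deductions = $94.11 + $49.17 + $37.64 + $15.12 + $125.31 + $89.77 = $411.12
Net pay = $1882.19 − $411.12 = $1471.07

$1471.07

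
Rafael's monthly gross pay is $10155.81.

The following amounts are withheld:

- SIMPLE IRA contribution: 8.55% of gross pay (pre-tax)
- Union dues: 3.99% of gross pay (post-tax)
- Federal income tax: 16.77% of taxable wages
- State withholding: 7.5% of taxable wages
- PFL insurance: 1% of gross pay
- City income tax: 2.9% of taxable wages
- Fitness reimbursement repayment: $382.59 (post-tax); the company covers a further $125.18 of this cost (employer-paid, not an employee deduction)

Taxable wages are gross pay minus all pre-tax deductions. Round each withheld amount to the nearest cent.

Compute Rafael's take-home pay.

SIMPLE IRA contribution: $10155.81 × 0.0855 = $868.32
Taxable wages = $10155.81 − $868.32 = $9287.49
City income tax: $9287.49 × 0.029 = $269.34
State withholding: $9287.49 × 0.075 = $696.56
Federal income tax: $9287.49 × 0.1677 = $1557.51
PFL insurance: $10155.81 × 0.01 = $101.56
Union dues: $10155.81 × 0.0399 = $405.22
Fitness reimbursement repayment: $382.59
(Employer's $125.18 toward fitness reimbursement repayment is not withheld from the employee.)
Total deductions = $868.32 + $269.34 + $696.56 + $1557.51 + $101.56 + $405.22 + $382.59 = $4281.10
Net pay = $10155.81 − $4281.10 = $5874.71

$5874.71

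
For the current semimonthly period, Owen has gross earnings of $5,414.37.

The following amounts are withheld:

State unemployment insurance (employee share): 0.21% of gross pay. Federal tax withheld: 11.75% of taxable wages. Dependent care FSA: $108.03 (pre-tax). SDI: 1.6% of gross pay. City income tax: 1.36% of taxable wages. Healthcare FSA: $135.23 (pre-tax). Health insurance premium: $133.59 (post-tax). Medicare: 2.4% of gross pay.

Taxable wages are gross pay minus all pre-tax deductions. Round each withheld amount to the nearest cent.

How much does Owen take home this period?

$4,131.64

Dependent care FSA: $108.03
Healthcare FSA: $135.23
Pre-tax total = $108.03 + $135.23 = $243.26
Taxable wages = $5,414.37 − $243.26 = $5,171.11
Federal tax withheld: $5,171.11 × 0.1175 = $607.61
City income tax: $5,171.11 × 0.0136 = $70.33
State unemployment insurance (employee share): $5,414.37 × 0.0021 = $11.37
Medicare: $5,414.37 × 0.024 = $129.94
SDI: $5,414.37 × 0.016 = $86.63
Health insurance premium: $133.59
Total deductions = $108.03 + $135.23 + $607.61 + $70.33 + $11.37 + $129.94 + $86.63 + $133.59 = $1,282.73
Net pay = $5,414.37 − $1,282.73 = $4,131.64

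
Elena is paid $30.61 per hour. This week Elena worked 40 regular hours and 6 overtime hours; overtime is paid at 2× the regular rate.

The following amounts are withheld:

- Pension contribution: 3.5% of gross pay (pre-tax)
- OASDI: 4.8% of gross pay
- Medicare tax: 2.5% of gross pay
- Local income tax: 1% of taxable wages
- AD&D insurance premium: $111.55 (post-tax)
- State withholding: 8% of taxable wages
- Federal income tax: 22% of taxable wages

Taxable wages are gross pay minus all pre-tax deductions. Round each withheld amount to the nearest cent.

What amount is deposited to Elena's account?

$832.11

Regular pay: 40 × $30.61 = $1,224.40
Overtime pay: 6 × $30.61 × 2 = $367.32
Gross pay = $1,224.40 + $367.32 = $1,591.72
Pension contribution: $1,591.72 × 0.035 = $55.71
Taxable wages = $1,591.72 − $55.71 = $1,536.01
Local income tax: $1,536.01 × 0.01 = $15.36
Federal income tax: $1,536.01 × 0.22 = $337.92
State withholding: $1,536.01 × 0.08 = $122.88
Medicare tax: $1,591.72 × 0.025 = $39.79
OASDI: $1,591.72 × 0.048 = $76.40
AD&D insurance premium: $111.55
Total deductions = $55.71 + $15.36 + $337.92 + $122.88 + $39.79 + $76.40 + $111.55 = $759.61
Net pay = $1,591.72 − $759.61 = $832.11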